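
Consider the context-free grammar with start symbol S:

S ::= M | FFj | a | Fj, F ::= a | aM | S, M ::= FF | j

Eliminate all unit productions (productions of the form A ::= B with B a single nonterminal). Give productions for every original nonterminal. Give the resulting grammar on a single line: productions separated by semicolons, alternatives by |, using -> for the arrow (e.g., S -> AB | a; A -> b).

S -> a | j | FF | Fj | FFj; F -> a | j | FF | Fj | aM | FFj; M -> j | FF

Unit productions: F->S, S->M.
Unit pairs (A ⇒* B via units): (F,M), (F,S), (S,M).
S: inherits non-unit rules of {M, S} → FF | FFj | Fj | a | j.
F: inherits non-unit rules of {F, M, S} → FF | FFj | Fj | a | aM | j.
M: inherits non-unit rules of {M} → FF | j.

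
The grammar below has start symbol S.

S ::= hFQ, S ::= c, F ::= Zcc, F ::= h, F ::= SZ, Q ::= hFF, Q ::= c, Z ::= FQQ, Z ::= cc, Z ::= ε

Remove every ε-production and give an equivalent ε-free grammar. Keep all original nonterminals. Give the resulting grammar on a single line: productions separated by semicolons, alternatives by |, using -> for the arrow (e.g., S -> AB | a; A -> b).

Nullable set: {Z}.
F -> SZ: Z nullable, giving S | SZ.
F -> Zcc: Z nullable, giving Zcc | cc.
Drop Z -> ε.
Unchanged (no nullable symbols): S -> c; S -> hFQ; F -> h; Q -> c; Q -> hFF; Z -> FQQ; Z -> cc.

S -> c | hFQ; F -> S | h | SZ | cc | Zcc; Q -> c | hFF; Z -> cc | FQQ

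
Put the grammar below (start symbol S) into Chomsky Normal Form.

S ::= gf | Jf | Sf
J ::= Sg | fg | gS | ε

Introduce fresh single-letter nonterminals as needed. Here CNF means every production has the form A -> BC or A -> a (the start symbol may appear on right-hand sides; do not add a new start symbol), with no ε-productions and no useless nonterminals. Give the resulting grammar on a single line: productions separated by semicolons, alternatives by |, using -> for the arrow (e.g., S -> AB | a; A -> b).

S -> f | AB | JB | SB; A -> g; B -> f; J -> AS | BA | SA

Nullable: {J}; after ε-elimination: S -> f | Jf | Sf | gf; J -> Sg | fg | gS.
No unit productions to eliminate.
TERM: introduce B -> f, A -> g and substitute in every rule of length ≥2.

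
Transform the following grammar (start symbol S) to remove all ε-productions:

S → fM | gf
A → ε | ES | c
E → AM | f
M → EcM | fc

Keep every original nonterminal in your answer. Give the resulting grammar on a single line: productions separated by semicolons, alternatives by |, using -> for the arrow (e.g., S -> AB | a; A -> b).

Nullable set: {A}.
Drop A -> ε.
E -> AM: A nullable, giving AM | M.
Unchanged (no nullable symbols): S -> fM; S -> gf; A -> ES; A -> c; E -> f; M -> EcM; M -> fc.

S -> fM | gf; A -> c | ES; E -> M | f | AM; M -> fc | EcM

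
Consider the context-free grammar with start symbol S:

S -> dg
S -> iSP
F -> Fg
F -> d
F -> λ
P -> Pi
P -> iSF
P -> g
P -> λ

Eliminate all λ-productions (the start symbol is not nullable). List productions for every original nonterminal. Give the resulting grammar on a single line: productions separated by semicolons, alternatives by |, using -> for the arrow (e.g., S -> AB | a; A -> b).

Nullable set: {F, P}.
S -> iSP: P nullable, giving iS | iSP.
Drop F -> λ.
F -> Fg: F nullable, giving Fg | g.
Drop P -> λ.
P -> Pi: P nullable, giving Pi | i.
P -> iSF: F nullable, giving iS | iSF.
Unchanged (no nullable symbols): S -> dg; F -> d; P -> g.

S -> dg | iS | iSP; F -> d | g | Fg; P -> g | i | Pi | iS | iSF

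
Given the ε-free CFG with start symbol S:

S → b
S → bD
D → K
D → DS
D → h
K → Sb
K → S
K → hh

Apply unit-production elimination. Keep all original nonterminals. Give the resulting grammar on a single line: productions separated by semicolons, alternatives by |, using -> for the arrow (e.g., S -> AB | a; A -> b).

S -> b | bD; D -> b | h | DS | Sb | bD | hh; K -> b | Sb | bD | hh

Unit productions: D->K, K->S.
Unit pairs (A ⇒* B via units): (D,K), (D,S), (K,S).
S: inherits non-unit rules of {S} → b | bD.
D: inherits non-unit rules of {D, K, S} → DS | Sb | b | bD | h | hh.
K: inherits non-unit rules of {K, S} → Sb | b | bD | hh.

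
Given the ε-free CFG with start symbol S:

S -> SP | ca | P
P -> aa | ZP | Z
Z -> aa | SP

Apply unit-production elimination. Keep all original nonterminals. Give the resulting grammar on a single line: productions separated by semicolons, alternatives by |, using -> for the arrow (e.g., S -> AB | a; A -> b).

S -> SP | ZP | aa | ca; P -> SP | ZP | aa; Z -> SP | aa

Unit productions: P->Z, S->P.
Unit pairs (A ⇒* B via units): (P,Z), (S,P), (S,Z).
S: inherits non-unit rules of {P, S, Z} → SP | ZP | aa | ca.
P: inherits non-unit rules of {P, Z} → SP | ZP | aa.
Z: inherits non-unit rules of {Z} → SP | aa.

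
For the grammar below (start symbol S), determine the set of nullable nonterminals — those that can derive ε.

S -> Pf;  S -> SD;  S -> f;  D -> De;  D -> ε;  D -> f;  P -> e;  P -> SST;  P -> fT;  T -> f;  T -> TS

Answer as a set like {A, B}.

Directly nullable (have an ε-rule): {D}.
Not nullable: P, S, T — each has a terminal in every rule's right-hand side or depends on a non-nullable symbol.

{D}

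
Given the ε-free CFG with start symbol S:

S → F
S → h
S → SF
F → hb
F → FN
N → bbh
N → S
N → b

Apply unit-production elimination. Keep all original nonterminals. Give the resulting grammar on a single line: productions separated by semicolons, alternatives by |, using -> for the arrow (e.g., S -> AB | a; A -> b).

Unit productions: N->S, S->F.
Unit pairs (A ⇒* B via units): (N,F), (N,S), (S,F).
S: inherits non-unit rules of {F, S} → FN | SF | h | hb.
F: inherits non-unit rules of {F} → FN | hb.
N: inherits non-unit rules of {F, N, S} → FN | SF | b | bbh | h | hb.

S -> h | FN | SF | hb; F -> FN | hb; N -> b | h | FN | SF | hb | bbh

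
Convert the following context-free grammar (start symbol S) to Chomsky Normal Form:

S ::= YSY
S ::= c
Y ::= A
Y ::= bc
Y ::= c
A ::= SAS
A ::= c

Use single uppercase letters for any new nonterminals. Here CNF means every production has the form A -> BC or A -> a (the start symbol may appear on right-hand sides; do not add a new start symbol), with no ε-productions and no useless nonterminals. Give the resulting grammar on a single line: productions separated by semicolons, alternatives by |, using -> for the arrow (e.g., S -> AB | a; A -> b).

S -> c | YE; A -> c | SD; B -> b; C -> c; D -> AS; E -> SY; F -> AS; Y -> c | BC | SF

No ε-productions.
After unit-elimination: S -> c | YSY; A -> c | SAS; Y -> c | bc | SAS.
TERM: introduce B -> b, C -> c and substitute in every rule of length ≥2.
BIN: A -> SAS becomes A -> SD, D -> AS; S -> YSY becomes S -> YE, E -> SY; Y -> SAS becomes Y -> SF, F -> AS.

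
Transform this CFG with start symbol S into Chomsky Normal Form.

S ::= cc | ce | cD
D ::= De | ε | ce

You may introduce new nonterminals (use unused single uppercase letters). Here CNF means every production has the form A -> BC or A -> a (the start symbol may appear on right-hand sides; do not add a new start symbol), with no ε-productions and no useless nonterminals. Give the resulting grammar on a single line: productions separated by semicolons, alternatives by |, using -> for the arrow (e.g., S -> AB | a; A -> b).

Nullable: {D}; after ε-elimination: S -> c | cD | cc | ce; D -> e | De | ce.
No unit productions to eliminate.
TERM: introduce B -> c, A -> e and substitute in every rule of length ≥2.

S -> c | BA | BB | BD; A -> e; B -> c; D -> e | BA | DA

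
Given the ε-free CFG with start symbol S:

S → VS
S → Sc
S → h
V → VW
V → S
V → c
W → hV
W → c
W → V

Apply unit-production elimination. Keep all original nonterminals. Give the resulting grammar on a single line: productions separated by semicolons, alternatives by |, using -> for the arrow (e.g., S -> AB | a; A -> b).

S -> h | Sc | VS; V -> c | h | Sc | VS | VW; W -> c | h | Sc | VS | VW | hV

Unit productions: V->S, W->V.
Unit pairs (A ⇒* B via units): (V,S), (W,S), (W,V).
S: inherits non-unit rules of {S} → Sc | VS | h.
V: inherits non-unit rules of {S, V} → Sc | VS | VW | c | h.
W: inherits non-unit rules of {S, V, W} → Sc | VS | VW | c | h | hV.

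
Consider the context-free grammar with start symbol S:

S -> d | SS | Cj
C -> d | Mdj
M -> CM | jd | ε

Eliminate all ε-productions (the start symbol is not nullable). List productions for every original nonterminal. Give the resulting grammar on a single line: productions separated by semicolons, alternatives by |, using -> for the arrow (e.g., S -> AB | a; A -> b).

Nullable set: {M}.
C -> Mdj: M nullable, giving Mdj | dj.
Drop M -> ε.
M -> CM: M nullable, giving C | CM.
Unchanged (no nullable symbols): S -> Cj; S -> SS; S -> d; C -> d; M -> jd.

S -> d | Cj | SS; C -> d | dj | Mdj; M -> C | CM | jd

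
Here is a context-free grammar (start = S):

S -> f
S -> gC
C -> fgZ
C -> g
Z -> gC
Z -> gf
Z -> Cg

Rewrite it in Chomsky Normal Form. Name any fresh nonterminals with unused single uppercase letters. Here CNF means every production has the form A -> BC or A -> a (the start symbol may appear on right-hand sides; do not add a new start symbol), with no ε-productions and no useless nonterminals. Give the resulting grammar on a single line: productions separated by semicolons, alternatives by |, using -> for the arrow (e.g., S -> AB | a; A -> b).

S -> f | BC; A -> f; B -> g; C -> g | AD; D -> BZ; Z -> BA | BC | CB

No ε-productions.
No unit productions to eliminate.
TERM: introduce A -> f, B -> g and substitute in every rule of length ≥2.
BIN: C -> ABZ becomes C -> AD, D -> BZ.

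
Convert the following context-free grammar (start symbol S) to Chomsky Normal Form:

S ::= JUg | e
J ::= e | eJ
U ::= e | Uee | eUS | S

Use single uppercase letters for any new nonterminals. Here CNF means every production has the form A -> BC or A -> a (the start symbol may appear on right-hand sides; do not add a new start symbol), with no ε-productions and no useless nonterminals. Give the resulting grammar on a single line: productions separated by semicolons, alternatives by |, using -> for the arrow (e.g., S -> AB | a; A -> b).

No ε-productions.
After unit-elimination: S -> e | JUg; J -> e | eJ; U -> e | JUg | Uee | eUS.
TERM: introduce A -> e, B -> g and substitute in every rule of length ≥2.
BIN: S -> JUB becomes S -> JC, C -> UB; U -> AUS becomes U -> AD, D -> US; U -> JUB becomes U -> JE, E -> UB; U -> UAA becomes U -> UF, F -> AA.

S -> e | JC; A -> e; B -> g; C -> UB; D -> US; E -> UB; F -> AA; J -> e | AJ; U -> e | AD | JE | UF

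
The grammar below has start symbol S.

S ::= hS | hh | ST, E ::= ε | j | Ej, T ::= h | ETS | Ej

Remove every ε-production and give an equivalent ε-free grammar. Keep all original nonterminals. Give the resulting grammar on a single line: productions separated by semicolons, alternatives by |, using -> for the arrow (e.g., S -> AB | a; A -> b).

Nullable set: {E}.
Drop E -> ε.
E -> Ej: E nullable, giving Ej | j.
T -> ETS: E nullable, giving ETS | TS.
T -> Ej: E nullable, giving Ej | j.
Unchanged (no nullable symbols): S -> ST; S -> hS; S -> hh; E -> j; T -> h.

S -> ST | hS | hh; E -> j | Ej; T -> h | j | Ej | TS | ETS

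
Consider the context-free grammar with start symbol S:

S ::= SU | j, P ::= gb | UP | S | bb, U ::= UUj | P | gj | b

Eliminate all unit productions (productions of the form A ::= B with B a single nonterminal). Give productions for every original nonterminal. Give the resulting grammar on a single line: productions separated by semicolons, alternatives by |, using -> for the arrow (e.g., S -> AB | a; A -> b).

S -> j | SU; P -> j | SU | UP | bb | gb; U -> b | j | SU | UP | bb | gb | gj | UUj

Unit productions: P->S, U->P.
Unit pairs (A ⇒* B via units): (P,S), (U,P), (U,S).
S: inherits non-unit rules of {S} → SU | j.
P: inherits non-unit rules of {P, S} → SU | UP | bb | gb | j.
U: inherits non-unit rules of {P, S, U} → SU | UP | UUj | b | bb | gb | gj | j.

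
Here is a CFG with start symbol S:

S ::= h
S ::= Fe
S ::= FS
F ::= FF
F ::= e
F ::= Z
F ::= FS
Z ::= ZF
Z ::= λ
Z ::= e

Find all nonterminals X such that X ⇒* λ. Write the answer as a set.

{F, Z}

Directly nullable (have an ε-rule): {Z}.
F is nullable via F -> Z (every symbol on the right is already known nullable).
Not nullable: S — each has a terminal in every rule's right-hand side or depends on a non-nullable symbol.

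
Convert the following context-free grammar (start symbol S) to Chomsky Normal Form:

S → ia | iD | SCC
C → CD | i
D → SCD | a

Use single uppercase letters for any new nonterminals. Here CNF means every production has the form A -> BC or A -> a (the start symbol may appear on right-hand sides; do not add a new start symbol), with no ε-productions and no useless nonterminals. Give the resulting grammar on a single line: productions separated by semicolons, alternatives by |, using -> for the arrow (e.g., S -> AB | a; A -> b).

S -> AB | AD | SF; A -> i; B -> a; C -> i | CD; D -> a | SE; E -> CD; F -> CC

No ε-productions.
No unit productions to eliminate.
TERM: introduce B -> a, A -> i and substitute in every rule of length ≥2.
BIN: D -> SCD becomes D -> SE, E -> CD; S -> SCC becomes S -> SF, F -> CC.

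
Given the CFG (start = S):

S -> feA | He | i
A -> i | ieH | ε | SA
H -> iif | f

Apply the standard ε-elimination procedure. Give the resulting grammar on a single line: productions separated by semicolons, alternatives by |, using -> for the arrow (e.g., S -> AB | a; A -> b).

S -> i | He | fe | feA; A -> S | i | SA | ieH; H -> f | iif

Nullable set: {A}.
S -> feA: A nullable, giving fe | feA.
Drop A -> ε.
A -> SA: A nullable, giving S | SA.
Unchanged (no nullable symbols): S -> He; S -> i; A -> i; A -> ieH; H -> f; H -> iif.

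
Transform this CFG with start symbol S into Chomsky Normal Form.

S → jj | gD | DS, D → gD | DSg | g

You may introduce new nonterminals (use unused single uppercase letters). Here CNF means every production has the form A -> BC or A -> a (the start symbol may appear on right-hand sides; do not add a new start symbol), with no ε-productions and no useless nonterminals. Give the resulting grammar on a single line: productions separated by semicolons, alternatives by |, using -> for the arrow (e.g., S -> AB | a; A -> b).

S -> AD | BB | DS; A -> g; B -> j; C -> SA; D -> g | AD | DC

No ε-productions.
No unit productions to eliminate.
TERM: introduce A -> g, B -> j and substitute in every rule of length ≥2.
BIN: D -> DSA becomes D -> DC, C -> SA.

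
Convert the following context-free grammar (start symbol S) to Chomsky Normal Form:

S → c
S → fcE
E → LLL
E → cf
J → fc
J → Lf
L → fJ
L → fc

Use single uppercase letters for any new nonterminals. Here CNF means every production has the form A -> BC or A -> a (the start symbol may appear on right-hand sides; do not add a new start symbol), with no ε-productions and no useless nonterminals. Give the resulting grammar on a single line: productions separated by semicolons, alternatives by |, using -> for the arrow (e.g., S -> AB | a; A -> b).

S -> c | BD; A -> c; B -> f; C -> LL; D -> AE; E -> AB | LC; J -> BA | LB; L -> BA | BJ

No ε-productions.
No unit productions to eliminate.
TERM: introduce A -> c, B -> f and substitute in every rule of length ≥2.
BIN: E -> LLL becomes E -> LC, C -> LL; S -> BAE becomes S -> BD, D -> AE.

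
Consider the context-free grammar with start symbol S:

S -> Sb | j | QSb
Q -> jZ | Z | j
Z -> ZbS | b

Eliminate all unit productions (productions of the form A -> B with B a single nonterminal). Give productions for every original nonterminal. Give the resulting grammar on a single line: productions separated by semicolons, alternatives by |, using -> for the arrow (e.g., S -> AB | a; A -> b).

S -> j | Sb | QSb; Q -> b | j | jZ | ZbS; Z -> b | ZbS

Unit productions: Q->Z.
Unit pairs (A ⇒* B via units): (Q,Z).
S: inherits non-unit rules of {S} → QSb | Sb | j.
Q: inherits non-unit rules of {Q, Z} → ZbS | b | j | jZ.
Z: inherits non-unit rules of {Z} → ZbS | b.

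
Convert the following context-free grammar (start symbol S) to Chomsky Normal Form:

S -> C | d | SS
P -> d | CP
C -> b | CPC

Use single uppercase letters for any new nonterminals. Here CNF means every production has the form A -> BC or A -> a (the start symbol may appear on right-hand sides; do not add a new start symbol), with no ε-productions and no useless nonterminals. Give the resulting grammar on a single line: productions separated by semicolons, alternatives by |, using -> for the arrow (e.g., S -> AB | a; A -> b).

No ε-productions.
After unit-elimination: S -> b | d | SS | CPC; C -> b | CPC; P -> d | CP.
BIN: C -> CPC becomes C -> CA, A -> PC; S -> CPC becomes S -> CB, B -> PC.

S -> b | d | CB | SS; A -> PC; B -> PC; C -> b | CA; P -> d | CP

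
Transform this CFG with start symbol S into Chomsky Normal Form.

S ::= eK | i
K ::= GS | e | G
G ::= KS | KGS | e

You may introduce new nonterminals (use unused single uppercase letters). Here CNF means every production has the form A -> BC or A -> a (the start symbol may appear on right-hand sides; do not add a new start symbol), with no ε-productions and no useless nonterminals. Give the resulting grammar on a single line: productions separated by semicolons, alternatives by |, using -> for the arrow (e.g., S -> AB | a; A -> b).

No ε-productions.
After unit-elimination: S -> i | eK; G -> e | KS | KGS; K -> e | GS | KS | KGS.
TERM: introduce A -> e and substitute in every rule of length ≥2.
BIN: G -> KGS becomes G -> KB, B -> GS; K -> KGS becomes K -> KC, C -> GS.

S -> i | AK; A -> e; B -> GS; C -> GS; G -> e | KB | KS; K -> e | GS | KC | KS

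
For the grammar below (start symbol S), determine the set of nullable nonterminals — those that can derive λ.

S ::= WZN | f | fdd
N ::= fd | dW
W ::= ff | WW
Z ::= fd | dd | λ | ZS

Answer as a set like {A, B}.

{Z}

Directly nullable (have an ε-rule): {Z}.
Not nullable: N, S, W — each has a terminal in every rule's right-hand side or depends on a non-nullable symbol.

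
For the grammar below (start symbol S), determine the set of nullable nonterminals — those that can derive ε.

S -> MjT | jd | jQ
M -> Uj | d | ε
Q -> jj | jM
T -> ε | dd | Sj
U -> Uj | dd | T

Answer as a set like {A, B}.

{M, T, U}

Directly nullable (have an ε-rule): {M, T}.
U is nullable via U -> T (every symbol on the right is already known nullable).
Not nullable: Q, S — each has a terminal in every rule's right-hand side or depends on a non-nullable symbol.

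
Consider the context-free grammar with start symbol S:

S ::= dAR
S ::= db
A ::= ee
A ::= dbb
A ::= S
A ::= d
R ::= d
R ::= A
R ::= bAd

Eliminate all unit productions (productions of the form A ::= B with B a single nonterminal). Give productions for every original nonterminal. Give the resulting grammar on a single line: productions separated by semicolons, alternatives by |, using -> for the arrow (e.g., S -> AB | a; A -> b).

S -> db | dAR; A -> d | db | ee | dAR | dbb; R -> d | db | ee | bAd | dAR | dbb

Unit productions: A->S, R->A.
Unit pairs (A ⇒* B via units): (A,S), (R,A), (R,S).
S: inherits non-unit rules of {S} → dAR | db.
A: inherits non-unit rules of {A, S} → d | dAR | db | dbb | ee.
R: inherits non-unit rules of {A, R, S} → bAd | d | dAR | db | dbb | ee.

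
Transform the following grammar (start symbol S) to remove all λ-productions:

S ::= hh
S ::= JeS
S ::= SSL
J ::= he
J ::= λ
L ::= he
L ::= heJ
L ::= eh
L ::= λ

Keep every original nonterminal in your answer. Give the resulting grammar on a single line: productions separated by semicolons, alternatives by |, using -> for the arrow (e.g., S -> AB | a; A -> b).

S -> SS | eS | hh | JeS | SSL; J -> he; L -> eh | he | heJ

Nullable set: {J, L}.
S -> JeS: J nullable, giving JeS | eS.
S -> SSL: L nullable, giving SS | SSL.
Drop J -> λ.
Drop L -> λ.
L -> heJ: J nullable, giving he | heJ.
Unchanged (no nullable symbols): S -> hh; J -> he; L -> eh; L -> he.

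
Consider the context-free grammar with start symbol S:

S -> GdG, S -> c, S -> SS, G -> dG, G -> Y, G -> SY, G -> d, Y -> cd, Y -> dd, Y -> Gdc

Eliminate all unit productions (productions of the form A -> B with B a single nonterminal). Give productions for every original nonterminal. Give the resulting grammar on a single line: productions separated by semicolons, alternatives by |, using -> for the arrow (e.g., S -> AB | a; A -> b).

S -> c | SS | GdG; G -> d | SY | cd | dG | dd | Gdc; Y -> cd | dd | Gdc

Unit productions: G->Y.
Unit pairs (A ⇒* B via units): (G,Y).
S: inherits non-unit rules of {S} → GdG | SS | c.
G: inherits non-unit rules of {G, Y} → Gdc | SY | cd | d | dG | dd.
Y: inherits non-unit rules of {Y} → Gdc | cd | dd.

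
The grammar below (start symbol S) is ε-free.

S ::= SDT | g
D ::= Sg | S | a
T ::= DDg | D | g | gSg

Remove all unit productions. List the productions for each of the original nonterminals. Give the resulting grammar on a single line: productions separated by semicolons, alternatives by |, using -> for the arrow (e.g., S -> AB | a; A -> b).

Unit productions: D->S, T->D.
Unit pairs (A ⇒* B via units): (D,S), (T,D), (T,S).
S: inherits non-unit rules of {S} → SDT | g.
D: inherits non-unit rules of {D, S} → SDT | Sg | a | g.
T: inherits non-unit rules of {D, S, T} → DDg | SDT | Sg | a | g | gSg.

S -> g | SDT; D -> a | g | Sg | SDT; T -> a | g | Sg | DDg | SDT | gSg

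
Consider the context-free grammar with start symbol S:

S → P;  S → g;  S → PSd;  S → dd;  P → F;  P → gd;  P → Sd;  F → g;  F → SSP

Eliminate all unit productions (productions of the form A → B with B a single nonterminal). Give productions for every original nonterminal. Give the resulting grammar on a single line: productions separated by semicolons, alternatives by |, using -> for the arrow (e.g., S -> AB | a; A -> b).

Unit productions: P->F, S->P.
Unit pairs (A ⇒* B via units): (P,F), (S,F), (S,P).
S: inherits non-unit rules of {F, P, S} → PSd | SSP | Sd | dd | g | gd.
F: inherits non-unit rules of {F} → SSP | g.
P: inherits non-unit rules of {F, P} → SSP | Sd | g | gd.

S -> g | Sd | dd | gd | PSd | SSP; F -> g | SSP; P -> g | Sd | gd | SSP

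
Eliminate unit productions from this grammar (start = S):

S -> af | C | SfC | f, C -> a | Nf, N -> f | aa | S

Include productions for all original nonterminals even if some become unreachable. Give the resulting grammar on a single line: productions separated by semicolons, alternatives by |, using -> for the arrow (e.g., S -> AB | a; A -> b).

S -> a | f | Nf | af | SfC; C -> a | Nf; N -> a | f | Nf | aa | af | SfC

Unit productions: N->S, S->C.
Unit pairs (A ⇒* B via units): (N,C), (N,S), (S,C).
S: inherits non-unit rules of {C, S} → Nf | SfC | a | af | f.
C: inherits non-unit rules of {C} → Nf | a.
N: inherits non-unit rules of {C, N, S} → Nf | SfC | a | aa | af | f.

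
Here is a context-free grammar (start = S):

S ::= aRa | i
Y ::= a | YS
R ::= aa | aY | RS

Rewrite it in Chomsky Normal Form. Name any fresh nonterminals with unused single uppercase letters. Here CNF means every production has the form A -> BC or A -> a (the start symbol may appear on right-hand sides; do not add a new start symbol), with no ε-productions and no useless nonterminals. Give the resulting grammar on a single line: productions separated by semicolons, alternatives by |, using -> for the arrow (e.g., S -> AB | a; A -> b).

S -> i | AB; A -> a; B -> RA; R -> AA | AY | RS; Y -> a | YS

No ε-productions.
No unit productions to eliminate.
TERM: introduce A -> a and substitute in every rule of length ≥2.
BIN: S -> ARA becomes S -> AB, B -> RA.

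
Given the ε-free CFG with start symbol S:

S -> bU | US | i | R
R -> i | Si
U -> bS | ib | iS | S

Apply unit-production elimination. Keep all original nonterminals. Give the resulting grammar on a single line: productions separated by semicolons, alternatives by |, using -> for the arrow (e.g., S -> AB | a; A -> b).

S -> i | Si | US | bU; R -> i | Si; U -> i | Si | US | bS | bU | iS | ib

Unit productions: S->R, U->S.
Unit pairs (A ⇒* B via units): (S,R), (U,R), (U,S).
S: inherits non-unit rules of {R, S} → Si | US | bU | i.
R: inherits non-unit rules of {R} → Si | i.
U: inherits non-unit rules of {R, S, U} → Si | US | bS | bU | i | iS | ib.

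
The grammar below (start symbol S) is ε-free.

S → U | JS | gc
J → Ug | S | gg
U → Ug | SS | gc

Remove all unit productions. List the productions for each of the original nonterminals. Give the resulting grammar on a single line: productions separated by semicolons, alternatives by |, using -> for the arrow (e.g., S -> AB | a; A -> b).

Unit productions: J->S, S->U.
Unit pairs (A ⇒* B via units): (J,S), (J,U), (S,U).
S: inherits non-unit rules of {S, U} → JS | SS | Ug | gc.
J: inherits non-unit rules of {J, S, U} → JS | SS | Ug | gc | gg.
U: inherits non-unit rules of {U} → SS | Ug | gc.

S -> JS | SS | Ug | gc; J -> JS | SS | Ug | gc | gg; U -> SS | Ug | gc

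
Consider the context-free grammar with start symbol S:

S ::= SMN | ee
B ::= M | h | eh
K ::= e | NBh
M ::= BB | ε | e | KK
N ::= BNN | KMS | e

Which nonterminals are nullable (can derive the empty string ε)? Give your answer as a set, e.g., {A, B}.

{B, M}

Directly nullable (have an ε-rule): {M}.
B is nullable via B -> M (every symbol on the right is already known nullable).
Not nullable: K, N, S — each has a terminal in every rule's right-hand side or depends on a non-nullable symbol.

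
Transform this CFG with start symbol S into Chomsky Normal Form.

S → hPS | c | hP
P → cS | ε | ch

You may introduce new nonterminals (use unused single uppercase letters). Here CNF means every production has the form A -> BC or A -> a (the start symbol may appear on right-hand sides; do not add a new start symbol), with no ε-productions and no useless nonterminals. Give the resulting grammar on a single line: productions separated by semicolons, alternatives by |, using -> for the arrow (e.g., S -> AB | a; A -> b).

Nullable: {P}; after ε-elimination: S -> c | h | hP | hS | hPS; P -> cS | ch.
No unit productions to eliminate.
TERM: introduce A -> c, B -> h and substitute in every rule of length ≥2.
BIN: S -> BPS becomes S -> BC, C -> PS.

S -> c | h | BC | BP | BS; A -> c; B -> h; C -> PS; P -> AB | AS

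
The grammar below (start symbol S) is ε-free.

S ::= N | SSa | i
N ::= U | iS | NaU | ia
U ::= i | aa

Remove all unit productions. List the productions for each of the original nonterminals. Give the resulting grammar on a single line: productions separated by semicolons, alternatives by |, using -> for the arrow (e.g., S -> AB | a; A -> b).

S -> i | aa | iS | ia | NaU | SSa; N -> i | aa | iS | ia | NaU; U -> i | aa

Unit productions: N->U, S->N.
Unit pairs (A ⇒* B via units): (N,U), (S,N), (S,U).
S: inherits non-unit rules of {N, S, U} → NaU | SSa | aa | i | iS | ia.
N: inherits non-unit rules of {N, U} → NaU | aa | i | iS | ia.
U: inherits non-unit rules of {U} → aa | i.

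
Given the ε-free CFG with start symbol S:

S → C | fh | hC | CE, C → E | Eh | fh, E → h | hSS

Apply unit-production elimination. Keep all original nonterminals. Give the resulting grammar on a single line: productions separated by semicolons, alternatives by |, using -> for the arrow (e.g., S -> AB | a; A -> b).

Unit productions: C->E, S->C.
Unit pairs (A ⇒* B via units): (C,E), (S,C), (S,E).
S: inherits non-unit rules of {C, E, S} → CE | Eh | fh | h | hC | hSS.
C: inherits non-unit rules of {C, E} → Eh | fh | h | hSS.
E: inherits non-unit rules of {E} → h | hSS.

S -> h | CE | Eh | fh | hC | hSS; C -> h | Eh | fh | hSS; E -> h | hSS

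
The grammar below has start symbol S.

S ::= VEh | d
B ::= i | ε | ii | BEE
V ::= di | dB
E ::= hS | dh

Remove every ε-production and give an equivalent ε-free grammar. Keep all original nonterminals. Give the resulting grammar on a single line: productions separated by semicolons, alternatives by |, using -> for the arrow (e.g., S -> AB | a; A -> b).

Nullable set: {B}.
Drop B -> ε.
B -> BEE: B nullable, giving BEE | EE.
V -> dB: B nullable, giving d | dB.
Unchanged (no nullable symbols): S -> VEh; S -> d; B -> i; B -> ii; E -> dh; E -> hS; V -> di.

S -> d | VEh; B -> i | EE | ii | BEE; E -> dh | hS; V -> d | dB | di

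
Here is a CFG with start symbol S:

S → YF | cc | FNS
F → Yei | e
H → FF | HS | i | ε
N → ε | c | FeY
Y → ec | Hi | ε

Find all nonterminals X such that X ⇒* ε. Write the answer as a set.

Directly nullable (have an ε-rule): {H, N, Y}.
Not nullable: F, S — each has a terminal in every rule's right-hand side or depends on a non-nullable symbol.

{H, N, Y}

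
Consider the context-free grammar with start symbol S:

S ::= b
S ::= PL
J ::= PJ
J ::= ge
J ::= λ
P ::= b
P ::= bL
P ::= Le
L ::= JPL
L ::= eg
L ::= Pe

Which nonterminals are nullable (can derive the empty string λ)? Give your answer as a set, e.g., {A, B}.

{J}

Directly nullable (have an ε-rule): {J}.
Not nullable: L, P, S — each has a terminal in every rule's right-hand side or depends on a non-nullable symbol.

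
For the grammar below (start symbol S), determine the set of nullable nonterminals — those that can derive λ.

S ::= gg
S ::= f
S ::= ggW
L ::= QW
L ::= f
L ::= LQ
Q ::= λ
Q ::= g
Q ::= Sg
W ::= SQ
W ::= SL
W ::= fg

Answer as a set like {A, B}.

{Q}

Directly nullable (have an ε-rule): {Q}.
Not nullable: L, S, W — each has a terminal in every rule's right-hand side or depends on a non-nullable symbol.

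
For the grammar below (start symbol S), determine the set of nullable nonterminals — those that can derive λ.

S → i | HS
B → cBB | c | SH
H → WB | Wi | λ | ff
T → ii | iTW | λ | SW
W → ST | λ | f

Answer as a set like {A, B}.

Directly nullable (have an ε-rule): {H, T, W}.
Not nullable: B, S — each has a terminal in every rule's right-hand side or depends on a non-nullable symbol.

{H, T, W}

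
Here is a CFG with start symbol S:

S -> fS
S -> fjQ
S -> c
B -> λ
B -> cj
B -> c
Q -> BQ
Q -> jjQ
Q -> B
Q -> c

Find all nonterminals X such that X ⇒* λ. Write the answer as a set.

{B, Q}

Directly nullable (have an ε-rule): {B}.
Q is nullable via Q -> B (every symbol on the right is already known nullable).
Not nullable: S — each has a terminal in every rule's right-hand side or depends on a non-nullable symbol.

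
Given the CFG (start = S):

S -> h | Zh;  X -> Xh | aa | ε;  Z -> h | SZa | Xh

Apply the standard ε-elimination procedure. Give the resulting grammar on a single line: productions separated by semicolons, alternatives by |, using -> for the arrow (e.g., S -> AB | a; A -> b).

S -> h | Zh; X -> h | Xh | aa; Z -> h | Xh | SZa

Nullable set: {X}.
Drop X -> ε.
X -> Xh: X nullable, giving Xh | h.
Z -> Xh: X nullable, giving Xh | h.
Unchanged (no nullable symbols): S -> Zh; S -> h; X -> aa; Z -> SZa; Z -> h.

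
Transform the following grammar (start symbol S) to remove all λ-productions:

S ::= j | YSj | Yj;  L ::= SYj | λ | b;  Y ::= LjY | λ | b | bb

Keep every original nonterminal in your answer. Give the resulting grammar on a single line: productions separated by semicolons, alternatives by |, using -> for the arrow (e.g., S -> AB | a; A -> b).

Nullable set: {L, Y}.
S -> YSj: Y nullable, giving Sj | YSj.
S -> Yj: Y nullable, giving Yj | j.
Drop L -> λ.
L -> SYj: Y nullable, giving SYj | Sj.
Drop Y -> λ.
Y -> LjY: L, Y nullable, giving Lj | LjY | j | jY.
Unchanged (no nullable symbols): S -> j; L -> b; Y -> b; Y -> bb.

S -> j | Sj | Yj | YSj; L -> b | Sj | SYj; Y -> b | j | Lj | bb | jY | LjY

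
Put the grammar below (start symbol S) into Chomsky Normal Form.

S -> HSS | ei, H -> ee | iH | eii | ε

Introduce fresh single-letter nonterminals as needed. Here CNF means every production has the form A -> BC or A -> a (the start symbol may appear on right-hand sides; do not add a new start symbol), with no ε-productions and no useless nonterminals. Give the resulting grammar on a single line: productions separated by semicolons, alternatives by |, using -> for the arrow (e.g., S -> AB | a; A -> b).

S -> AB | HD | SS; A -> e; B -> i; C -> BB; D -> SS; H -> i | AA | AC | BH

Nullable: {H}; after ε-elimination: S -> SS | ei | HSS; H -> i | ee | iH | eii.
No unit productions to eliminate.
TERM: introduce A -> e, B -> i and substitute in every rule of length ≥2.
BIN: H -> ABB becomes H -> AC, C -> BB; S -> HSS becomes S -> HD, D -> SS.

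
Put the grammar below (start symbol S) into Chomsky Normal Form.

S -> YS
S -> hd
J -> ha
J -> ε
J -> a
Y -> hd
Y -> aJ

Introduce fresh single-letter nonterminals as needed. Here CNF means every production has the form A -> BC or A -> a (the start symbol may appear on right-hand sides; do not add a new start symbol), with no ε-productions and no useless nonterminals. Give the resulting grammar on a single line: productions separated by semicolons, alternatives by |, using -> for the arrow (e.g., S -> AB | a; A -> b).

S -> AC | YS; A -> h; B -> a; C -> d; J -> a | AB; Y -> a | AC | BJ

Nullable: {J}; after ε-elimination: S -> YS | hd; J -> a | ha; Y -> a | aJ | hd.
No unit productions to eliminate.
TERM: introduce B -> a, C -> d, A -> h and substitute in every rule of length ≥2.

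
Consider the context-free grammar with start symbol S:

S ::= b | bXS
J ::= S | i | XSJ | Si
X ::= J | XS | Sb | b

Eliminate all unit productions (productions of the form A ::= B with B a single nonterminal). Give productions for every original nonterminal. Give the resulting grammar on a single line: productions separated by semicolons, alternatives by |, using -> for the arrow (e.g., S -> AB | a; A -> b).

S -> b | bXS; J -> b | i | Si | XSJ | bXS; X -> b | i | Sb | Si | XS | XSJ | bXS

Unit productions: J->S, X->J.
Unit pairs (A ⇒* B via units): (J,S), (X,J), (X,S).
S: inherits non-unit rules of {S} → b | bXS.
J: inherits non-unit rules of {J, S} → Si | XSJ | b | bXS | i.
X: inherits non-unit rules of {J, S, X} → Sb | Si | XS | XSJ | b | bXS | i.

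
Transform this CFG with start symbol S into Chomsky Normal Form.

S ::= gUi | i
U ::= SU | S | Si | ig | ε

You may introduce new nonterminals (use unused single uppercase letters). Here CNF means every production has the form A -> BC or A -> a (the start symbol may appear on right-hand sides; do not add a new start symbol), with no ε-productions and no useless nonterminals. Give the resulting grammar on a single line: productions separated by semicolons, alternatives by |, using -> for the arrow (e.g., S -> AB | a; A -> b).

S -> i | AB | AC; A -> g; B -> i; C -> UB; D -> UB; U -> i | AB | AD | BA | SB | SU

Nullable: {U}; after ε-elimination: S -> i | gi | gUi; U -> S | SU | Si | ig.
After unit-elimination: S -> i | gi | gUi; U -> i | SU | Si | gi | ig | gUi.
TERM: introduce A -> g, B -> i and substitute in every rule of length ≥2.
BIN: S -> AUB becomes S -> AC, C -> UB; U -> AUB becomes U -> AD, D -> UB.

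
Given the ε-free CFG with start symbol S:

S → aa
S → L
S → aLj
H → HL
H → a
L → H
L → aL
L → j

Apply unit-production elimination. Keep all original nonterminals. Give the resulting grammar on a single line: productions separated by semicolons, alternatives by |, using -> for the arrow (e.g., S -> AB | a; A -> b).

Unit productions: L->H, S->L.
Unit pairs (A ⇒* B via units): (L,H), (S,H), (S,L).
S: inherits non-unit rules of {H, L, S} → HL | a | aL | aLj | aa | j.
H: inherits non-unit rules of {H} → HL | a.
L: inherits non-unit rules of {H, L} → HL | a | aL | j.

S -> a | j | HL | aL | aa | aLj; H -> a | HL; L -> a | j | HL | aL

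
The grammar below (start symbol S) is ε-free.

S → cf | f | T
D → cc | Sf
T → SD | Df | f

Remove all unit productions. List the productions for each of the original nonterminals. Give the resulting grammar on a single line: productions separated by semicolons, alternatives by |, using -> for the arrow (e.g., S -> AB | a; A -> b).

S -> f | Df | SD | cf; D -> Sf | cc; T -> f | Df | SD

Unit productions: S->T.
Unit pairs (A ⇒* B via units): (S,T).
S: inherits non-unit rules of {S, T} → Df | SD | cf | f.
D: inherits non-unit rules of {D} → Sf | cc.
T: inherits non-unit rules of {T} → Df | SD | f.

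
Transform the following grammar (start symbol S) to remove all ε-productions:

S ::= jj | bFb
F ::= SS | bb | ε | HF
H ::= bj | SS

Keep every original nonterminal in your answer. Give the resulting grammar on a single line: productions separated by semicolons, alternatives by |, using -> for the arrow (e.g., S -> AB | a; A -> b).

Nullable set: {F}.
S -> bFb: F nullable, giving bFb | bb.
Drop F -> ε.
F -> HF: F nullable, giving H | HF.
Unchanged (no nullable symbols): S -> jj; F -> SS; F -> bb; H -> SS; H -> bj.

S -> bb | jj | bFb; F -> H | HF | SS | bb; H -> SS | bj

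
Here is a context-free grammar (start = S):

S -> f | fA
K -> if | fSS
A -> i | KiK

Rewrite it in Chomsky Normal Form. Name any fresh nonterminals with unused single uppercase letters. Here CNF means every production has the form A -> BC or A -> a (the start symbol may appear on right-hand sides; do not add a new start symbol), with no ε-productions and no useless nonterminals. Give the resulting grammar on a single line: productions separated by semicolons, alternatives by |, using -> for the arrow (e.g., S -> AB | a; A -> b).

S -> f | CA; A -> i | KD; B -> i; C -> f; D -> BK; E -> SS; K -> BC | CE

No ε-productions.
No unit productions to eliminate.
TERM: introduce C -> f, B -> i and substitute in every rule of length ≥2.
BIN: A -> KBK becomes A -> KD, D -> BK; K -> CSS becomes K -> CE, E -> SS.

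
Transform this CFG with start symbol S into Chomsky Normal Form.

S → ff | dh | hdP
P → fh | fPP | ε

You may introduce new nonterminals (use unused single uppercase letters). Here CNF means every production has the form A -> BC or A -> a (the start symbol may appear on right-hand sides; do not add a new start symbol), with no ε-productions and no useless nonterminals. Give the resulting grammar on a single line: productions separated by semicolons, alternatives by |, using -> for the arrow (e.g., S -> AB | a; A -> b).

Nullable: {P}; after ε-elimination: S -> dh | ff | hd | hdP; P -> f | fP | fh | fPP.
No unit productions to eliminate.
TERM: introduce C -> d, A -> f, B -> h and substitute in every rule of length ≥2.
BIN: P -> APP becomes P -> AD, D -> PP; S -> BCP becomes S -> BE, E -> CP.

S -> AA | BC | BE | CB; A -> f; B -> h; C -> d; D -> PP; E -> CP; P -> f | AB | AD | AP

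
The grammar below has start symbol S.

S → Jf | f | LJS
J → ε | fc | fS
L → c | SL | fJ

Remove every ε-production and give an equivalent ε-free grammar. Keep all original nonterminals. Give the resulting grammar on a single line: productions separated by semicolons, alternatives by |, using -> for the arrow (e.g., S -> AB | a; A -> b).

S -> f | Jf | LS | LJS; J -> fS | fc; L -> c | f | SL | fJ

Nullable set: {J}.
S -> Jf: J nullable, giving Jf | f.
S -> LJS: J nullable, giving LJS | LS.
Drop J -> ε.
L -> fJ: J nullable, giving f | fJ.
Unchanged (no nullable symbols): S -> f; J -> fS; J -> fc; L -> SL; L -> c.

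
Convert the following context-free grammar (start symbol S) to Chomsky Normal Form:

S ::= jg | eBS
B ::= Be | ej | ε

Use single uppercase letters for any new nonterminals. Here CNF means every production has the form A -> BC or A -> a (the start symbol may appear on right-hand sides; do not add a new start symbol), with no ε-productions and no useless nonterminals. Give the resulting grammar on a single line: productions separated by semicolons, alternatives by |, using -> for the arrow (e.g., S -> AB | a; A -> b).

S -> AE | AS | CD; A -> e; B -> e | AC | BA; C -> j; D -> g; E -> BS

Nullable: {B}; after ε-elimination: S -> eS | jg | eBS; B -> e | Be | ej.
No unit productions to eliminate.
TERM: introduce A -> e, D -> g, C -> j and substitute in every rule of length ≥2.
BIN: S -> ABS becomes S -> AE, E -> BS.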